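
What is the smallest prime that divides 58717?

58717 is odd.
Digit sum 28, not divisible by 3.
Ends in 7: not divisible by 5.
7: 58717 = 7·8388 + 1
11: 58717 = 11·5337 + 10
13: 58717 = 13·4516 + 9
17: 58717 = 17·3453 + 16
19: 58717 = 19·3090 + 7
23: 58717 = 23·2552 + 21
29: 58717 = 29·2024 + 21
31: 58717 = 31·1894 + 3
37: 58717 = 37·1586 + 35
41: 58717 = 41·1432 + 5
43: 58717 = 43·1365 + 22
47: 58717 = 47·1249 + 14
53: 58717 = 53·1107 + 46
59: 58717 = 59·995 + 12
61: 58717 = 61·962 + 35
67: 58717 = 67·876 + 25
71: 58717 = 71·827

71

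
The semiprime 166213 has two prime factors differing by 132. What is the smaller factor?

Since p = q + 132, we have 166213 = q(q + 132), so q² + 132q − 166213 = 0.
Discriminant: 132² + 4·166213 = 17424 + 664852 = 682276; √682276 = 826.
q = (−132 + 826)/2 = 347, and p = q + 132 = 479.
Check: 347 · 479 = 166213.

347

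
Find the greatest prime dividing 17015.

83

17015 = 5 · 3403
3403 = 41 · 83
83 is prime.
So 17015 = 5 · 41 · 83; the largest prime factor is 83.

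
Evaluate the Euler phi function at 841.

812

Factor: 841 = 29^2.
φ(841) = 29^1·(29−1) = 812.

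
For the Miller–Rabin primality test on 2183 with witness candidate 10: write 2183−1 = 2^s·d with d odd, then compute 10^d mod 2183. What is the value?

1395

2183 − 1 = 2182 = 2^1 · 1091, so d = 1091.
10^1 ≡ 10 (mod 2183)
10^2 ≡ 10^2 = 100 ≡ 100 (mod 2183)
10^4 ≡ 100^2 = 10000 ≡ 1268 (mod 2183)
10^8 ≡ 1268^2 = 1607824 ≡ 1136 (mod 2183)
10^16 ≡ 1136^2 = 1290496 ≡ 343 (mod 2183)
10^32 ≡ 343^2 = 117649 ≡ 1950 (mod 2183)
10^64 ≡ 1950^2 = 3802500 ≡ 1897 (mod 2183)
10^128 ≡ 1897^2 = 3598609 ≡ 1025 (mod 2183)
10^256 ≡ 1025^2 = 1050625 ≡ 602 (mod 2183)
10^512 ≡ 602^2 = 362404 ≡ 26 (mod 2183)
10^1024 ≡ 26^2 = 676 ≡ 676 (mod 2183)
1091 = 1024 + 64 + 2 + 1 in binary powers of 2.
So 10^1091 ≡ 676 · 1897 · 100 · 10 ≡ 1395 (mod 2183).
Squaring chain: 1395; never reaches −1, so base 10 is a Miller–Rabin witness that 2183 is composite.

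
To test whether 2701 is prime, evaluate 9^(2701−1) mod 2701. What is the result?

1

9^1 ≡ 9 (mod 2701)
9^2 ≡ 9^2 = 81 ≡ 81 (mod 2701)
9^4 ≡ 81^2 = 6561 ≡ 1159 (mod 2701)
9^8 ≡ 1159^2 = 1343281 ≡ 884 (mod 2701)
9^16 ≡ 884^2 = 781456 ≡ 867 (mod 2701)
9^32 ≡ 867^2 = 751689 ≡ 811 (mod 2701)
9^64 ≡ 811^2 = 657721 ≡ 1378 (mod 2701)
9^128 ≡ 1378^2 = 1898884 ≡ 81 (mod 2701)
9^256 ≡ 81^2 = 6561 ≡ 1159 (mod 2701)
9^512 ≡ 1159^2 = 1343281 ≡ 884 (mod 2701)
9^1024 ≡ 884^2 = 781456 ≡ 867 (mod 2701)
9^2048 ≡ 867^2 = 751689 ≡ 811 (mod 2701)
2700 = 2048 + 512 + 128 + 8 + 4 in binary powers of 2.
So 9^2700 ≡ 811 · 884 · 81 · 884 · 1159 ≡ 1 (mod 2701).
Since the result is 1, base 9 gives no evidence that 2701 is composite.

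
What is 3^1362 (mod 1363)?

3^1 ≡ 3 (mod 1363)
3^2 ≡ 3^2 = 9 ≡ 9 (mod 1363)
3^4 ≡ 9^2 = 81 ≡ 81 (mod 1363)
3^8 ≡ 81^2 = 6561 ≡ 1109 (mod 1363)
3^16 ≡ 1109^2 = 1229881 ≡ 455 (mod 1363)
3^32 ≡ 455^2 = 207025 ≡ 1212 (mod 1363)
3^64 ≡ 1212^2 = 1468944 ≡ 993 (mod 1363)
3^128 ≡ 993^2 = 986049 ≡ 600 (mod 1363)
3^256 ≡ 600^2 = 360000 ≡ 168 (mod 1363)
3^512 ≡ 168^2 = 28224 ≡ 964 (mod 1363)
3^1024 ≡ 964^2 = 929296 ≡ 1093 (mod 1363)
1362 = 1024 + 256 + 64 + 16 + 2 in binary powers of 2.
So 3^1362 ≡ 1093 · 168 · 993 · 455 · 9 ≡ 760 (mod 1363).
Since 760 ≠ 1, base 3 is a Fermat witness: 1363 is composite.

760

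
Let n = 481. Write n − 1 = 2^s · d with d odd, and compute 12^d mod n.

454

481 − 1 = 480 = 2^5 · 15, so d = 15.
12^1 ≡ 12 (mod 481)
12^2 ≡ 12^2 = 144 ≡ 144 (mod 481)
12^4 ≡ 144^2 = 20736 ≡ 53 (mod 481)
12^8 ≡ 53^2 = 2809 ≡ 404 (mod 481)
15 = 8 + 4 + 2 + 1 in binary powers of 2.
So 12^15 ≡ 404 · 53 · 144 · 12 ≡ 454 (mod 481).
Squaring chain: 454 → 248 → 417 → 248 → 417; never reaches −1, so base 12 is a Miller–Rabin witness that 481 is composite.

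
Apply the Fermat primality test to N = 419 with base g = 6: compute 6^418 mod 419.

1

6^1 ≡ 6 (mod 419)
6^2 ≡ 6^2 = 36 ≡ 36 (mod 419)
6^4 ≡ 36^2 = 1296 ≡ 39 (mod 419)
6^8 ≡ 39^2 = 1521 ≡ 264 (mod 419)
6^16 ≡ 264^2 = 69696 ≡ 142 (mod 419)
6^32 ≡ 142^2 = 20164 ≡ 52 (mod 419)
6^64 ≡ 52^2 = 2704 ≡ 190 (mod 419)
6^128 ≡ 190^2 = 36100 ≡ 66 (mod 419)
6^256 ≡ 66^2 = 4356 ≡ 166 (mod 419)
418 = 256 + 128 + 32 + 2 in binary powers of 2.
So 6^418 ≡ 166 · 66 · 52 · 36 ≡ 1 (mod 419).
Since the result is 1, base 6 gives no evidence that 419 is composite.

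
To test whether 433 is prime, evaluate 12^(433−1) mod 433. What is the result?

1

12^1 ≡ 12 (mod 433)
12^2 ≡ 12^2 = 144 ≡ 144 (mod 433)
12^4 ≡ 144^2 = 20736 ≡ 385 (mod 433)
12^8 ≡ 385^2 = 148225 ≡ 139 (mod 433)
12^16 ≡ 139^2 = 19321 ≡ 269 (mod 433)
12^32 ≡ 269^2 = 72361 ≡ 50 (mod 433)
12^64 ≡ 50^2 = 2500 ≡ 335 (mod 433)
12^128 ≡ 335^2 = 112225 ≡ 78 (mod 433)
12^256 ≡ 78^2 = 6084 ≡ 22 (mod 433)
432 = 256 + 128 + 32 + 16 in binary powers of 2.
So 12^432 ≡ 22 · 78 · 50 · 269 ≡ 1 (mod 433).
Since the result is 1, base 12 gives no evidence that 433 is composite.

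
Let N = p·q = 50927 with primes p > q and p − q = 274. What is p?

401

Since p = q + 274, we have 50927 = q(q + 274), so q² + 274q − 50927 = 0.
Discriminant: 274² + 4·50927 = 75076 + 203708 = 278784; √278784 = 528.
q = (−274 + 528)/2 = 127, and p = q + 274 = 401.
Check: 127 · 401 = 50927.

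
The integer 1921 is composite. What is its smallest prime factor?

17

1921 is odd.
Digit sum 13, not divisible by 3.
Ends in 1: not divisible by 5.
7: 1921 = 7·274 + 3
11: 1921 = 11·174 + 7
13: 1921 = 13·147 + 10
17: 1921 = 17·113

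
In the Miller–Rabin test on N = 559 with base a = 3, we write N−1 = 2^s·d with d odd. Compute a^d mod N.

559 − 1 = 558 = 2^1 · 279, so d = 279.
3^1 ≡ 3 (mod 559)
3^2 ≡ 3^2 = 9 ≡ 9 (mod 559)
3^4 ≡ 9^2 = 81 ≡ 81 (mod 559)
3^8 ≡ 81^2 = 6561 ≡ 412 (mod 559)
3^16 ≡ 412^2 = 169744 ≡ 367 (mod 559)
3^32 ≡ 367^2 = 134689 ≡ 529 (mod 559)
3^64 ≡ 529^2 = 279841 ≡ 341 (mod 559)
3^128 ≡ 341^2 = 116281 ≡ 9 (mod 559)
3^256 ≡ 9^2 = 81 ≡ 81 (mod 559)
279 = 256 + 16 + 4 + 2 + 1 in binary powers of 2.
So 3^279 ≡ 81 · 367 · 81 · 9 · 3 ≡ 131 (mod 559).
Squaring chain: 131; never reaches −1, so base 3 is a Miller–Rabin witness that 559 is composite.

131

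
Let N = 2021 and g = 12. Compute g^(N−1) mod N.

12^1 ≡ 12 (mod 2021)
12^2 ≡ 12^2 = 144 ≡ 144 (mod 2021)
12^4 ≡ 144^2 = 20736 ≡ 526 (mod 2021)
12^8 ≡ 526^2 = 276676 ≡ 1820 (mod 2021)
12^16 ≡ 1820^2 = 3312400 ≡ 2002 (mod 2021)
12^32 ≡ 2002^2 = 4008004 ≡ 361 (mod 2021)
12^64 ≡ 361^2 = 130321 ≡ 977 (mod 2021)
12^128 ≡ 977^2 = 954529 ≡ 617 (mod 2021)
12^256 ≡ 617^2 = 380689 ≡ 741 (mod 2021)
12^512 ≡ 741^2 = 549081 ≡ 1390 (mod 2021)
12^1024 ≡ 1390^2 = 1932100 ≡ 24 (mod 2021)
2020 = 1024 + 512 + 256 + 128 + 64 + 32 + 4 in binary powers of 2.
So 12^2020 ≡ 24 · 1390 · 741 · 617 · 977 · 361 · 526 ≡ 397 (mod 2021).
Since 397 ≠ 1, base 12 is a Fermat witness: 2021 is composite.

397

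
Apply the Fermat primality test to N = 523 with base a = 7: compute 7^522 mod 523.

7^1 ≡ 7 (mod 523)
7^2 ≡ 7^2 = 49 ≡ 49 (mod 523)
7^4 ≡ 49^2 = 2401 ≡ 309 (mod 523)
7^8 ≡ 309^2 = 95481 ≡ 295 (mod 523)
7^16 ≡ 295^2 = 87025 ≡ 207 (mod 523)
7^32 ≡ 207^2 = 42849 ≡ 486 (mod 523)
7^64 ≡ 486^2 = 236196 ≡ 323 (mod 523)
7^128 ≡ 323^2 = 104329 ≡ 252 (mod 523)
7^256 ≡ 252^2 = 63504 ≡ 221 (mod 523)
7^512 ≡ 221^2 = 48841 ≡ 202 (mod 523)
522 = 512 + 8 + 2 in binary powers of 2.
So 7^522 ≡ 202 · 295 · 49 ≡ 1 (mod 523).
Since the result is 1, base 7 gives no evidence that 523 is composite.

1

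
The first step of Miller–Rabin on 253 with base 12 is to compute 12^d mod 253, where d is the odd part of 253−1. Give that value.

100

253 − 1 = 252 = 2^2 · 63, so d = 63.
12^1 ≡ 12 (mod 253)
12^2 ≡ 12^2 = 144 ≡ 144 (mod 253)
12^4 ≡ 144^2 = 20736 ≡ 243 (mod 253)
12^8 ≡ 243^2 = 59049 ≡ 100 (mod 253)
12^16 ≡ 100^2 = 10000 ≡ 133 (mod 253)
12^32 ≡ 133^2 = 17689 ≡ 232 (mod 253)
63 = 32 + 16 + 8 + 4 + 2 + 1 in binary powers of 2.
So 12^63 ≡ 232 · 133 · 100 · 243 · 144 · 12 ≡ 100 (mod 253).
Squaring chain: 100 → 133; never reaches −1, so base 12 is a Miller–Rabin witness that 253 is composite.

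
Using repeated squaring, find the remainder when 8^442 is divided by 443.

1

8^1 ≡ 8 (mod 443)
8^2 ≡ 8^2 = 64 ≡ 64 (mod 443)
8^4 ≡ 64^2 = 4096 ≡ 109 (mod 443)
8^8 ≡ 109^2 = 11881 ≡ 363 (mod 443)
8^16 ≡ 363^2 = 131769 ≡ 198 (mod 443)
8^32 ≡ 198^2 = 39204 ≡ 220 (mod 443)
8^64 ≡ 220^2 = 48400 ≡ 113 (mod 443)
8^128 ≡ 113^2 = 12769 ≡ 365 (mod 443)
8^256 ≡ 365^2 = 133225 ≡ 325 (mod 443)
442 = 256 + 128 + 32 + 16 + 8 + 2 in binary powers of 2.
So 8^442 ≡ 325 · 365 · 220 · 198 · 363 · 64 ≡ 1 (mod 443).
Since the result is 1, base 8 gives no evidence that 443 is composite.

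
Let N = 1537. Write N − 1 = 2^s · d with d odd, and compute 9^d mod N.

1537 − 1 = 1536 = 2^9 · 3, so d = 3.
9^1 ≡ 9 (mod 1537)
9^2 ≡ 9^2 = 81 ≡ 81 (mod 1537)
3 = 2 + 1 in binary powers of 2.
So 9^3 ≡ 81 · 9 ≡ 729 (mod 1537).
Squaring chain: 729 → 1176 → 1213 → 460 → 1031 → 894 → 1533 → 16 → 256; never reaches −1, so base 9 is a Miller–Rabin witness that 1537 is composite.

729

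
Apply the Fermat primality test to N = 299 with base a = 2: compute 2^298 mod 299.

2^1 ≡ 2 (mod 299)
2^2 ≡ 2^2 = 4 ≡ 4 (mod 299)
2^4 ≡ 4^2 = 16 ≡ 16 (mod 299)
2^8 ≡ 16^2 = 256 ≡ 256 (mod 299)
2^16 ≡ 256^2 = 65536 ≡ 55 (mod 299)
2^32 ≡ 55^2 = 3025 ≡ 35 (mod 299)
2^64 ≡ 35^2 = 1225 ≡ 29 (mod 299)
2^128 ≡ 29^2 = 841 ≡ 243 (mod 299)
2^256 ≡ 243^2 = 59049 ≡ 146 (mod 299)
298 = 256 + 32 + 8 + 2 in binary powers of 2.
So 2^298 ≡ 146 · 35 · 256 · 4 ≡ 140 (mod 299).
Since 140 ≠ 1, base 2 is a Fermat witness: 299 is composite.

140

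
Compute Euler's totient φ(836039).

Factor: 836039 = 31 · 149 · 181.
φ(836039) = (31−1) · (149−1) · (181−1) = 30 · 148 · 180 = 799200.

799200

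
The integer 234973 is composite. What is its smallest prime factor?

234973 is odd.
Digit sum 28, not divisible by 3.
Ends in 3: not divisible by 5.
7: 234973 = 7·33567 + 4
11: 234973 = 11·21361 + 2
13: 234973 = 13·18074 + 11
17: 234973 = 17·13821 + 16
19: 234973 = 19·12367

19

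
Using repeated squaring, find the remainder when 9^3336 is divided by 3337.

9^1 ≡ 9 (mod 3337)
9^2 ≡ 9^2 = 81 ≡ 81 (mod 3337)
9^4 ≡ 81^2 = 6561 ≡ 3224 (mod 3337)
9^8 ≡ 3224^2 = 10394176 ≡ 2758 (mod 3337)
9^16 ≡ 2758^2 = 7606564 ≡ 1541 (mod 3337)
9^32 ≡ 1541^2 = 2374681 ≡ 2074 (mod 3337)
9^64 ≡ 2074^2 = 4301476 ≡ 83 (mod 3337)
9^128 ≡ 83^2 = 6889 ≡ 215 (mod 3337)
9^256 ≡ 215^2 = 46225 ≡ 2844 (mod 3337)
9^512 ≡ 2844^2 = 8088336 ≡ 2785 (mod 3337)
9^1024 ≡ 2785^2 = 7756225 ≡ 1037 (mod 3337)
9^2048 ≡ 1037^2 = 1075369 ≡ 855 (mod 3337)
3336 = 2048 + 1024 + 256 + 8 in binary powers of 2.
So 9^3336 ≡ 855 · 1037 · 2844 · 2758 ≡ 714 (mod 3337).
Since 714 ≠ 1, base 9 is a Fermat witness: 3337 is composite.

714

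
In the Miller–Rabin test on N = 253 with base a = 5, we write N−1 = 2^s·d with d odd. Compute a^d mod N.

191

253 − 1 = 252 = 2^2 · 63, so d = 63.
5^1 ≡ 5 (mod 253)
5^2 ≡ 5^2 = 25 ≡ 25 (mod 253)
5^4 ≡ 25^2 = 625 ≡ 119 (mod 253)
5^8 ≡ 119^2 = 14161 ≡ 246 (mod 253)
5^16 ≡ 246^2 = 60516 ≡ 49 (mod 253)
5^32 ≡ 49^2 = 2401 ≡ 124 (mod 253)
63 = 32 + 16 + 8 + 4 + 2 + 1 in binary powers of 2.
So 5^63 ≡ 124 · 49 · 246 · 119 · 25 · 5 ≡ 191 (mod 253).
Squaring chain: 191 → 49; never reaches −1, so base 5 is a Miller–Rabin witness that 253 is composite.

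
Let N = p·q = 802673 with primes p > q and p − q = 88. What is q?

853

Since p = q + 88, we have 802673 = q(q + 88), so q² + 88q − 802673 = 0.
Discriminant: 88² + 4·802673 = 7744 + 3210692 = 3218436; √3218436 = 1794.
q = (−88 + 1794)/2 = 853, and p = q + 88 = 941.
Check: 853 · 941 = 802673.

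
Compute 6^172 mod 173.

6^1 ≡ 6 (mod 173)
6^2 ≡ 6^2 = 36 ≡ 36 (mod 173)
6^4 ≡ 36^2 = 1296 ≡ 85 (mod 173)
6^8 ≡ 85^2 = 7225 ≡ 132 (mod 173)
6^16 ≡ 132^2 = 17424 ≡ 124 (mod 173)
6^32 ≡ 124^2 = 15376 ≡ 152 (mod 173)
6^64 ≡ 152^2 = 23104 ≡ 95 (mod 173)
6^128 ≡ 95^2 = 9025 ≡ 29 (mod 173)
172 = 128 + 32 + 8 + 4 in binary powers of 2.
So 6^172 ≡ 29 · 152 · 132 · 85 ≡ 1 (mod 173).
Since the result is 1, base 6 gives no evidence that 173 is composite.

1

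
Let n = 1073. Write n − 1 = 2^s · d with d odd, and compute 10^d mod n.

1073 − 1 = 1072 = 2^4 · 67, so d = 67.
10^1 ≡ 10 (mod 1073)
10^2 ≡ 10^2 = 100 ≡ 100 (mod 1073)
10^4 ≡ 100^2 = 10000 ≡ 343 (mod 1073)
10^8 ≡ 343^2 = 117649 ≡ 692 (mod 1073)
10^16 ≡ 692^2 = 478864 ≡ 306 (mod 1073)
10^32 ≡ 306^2 = 93636 ≡ 285 (mod 1073)
10^64 ≡ 285^2 = 81225 ≡ 750 (mod 1073)
67 = 64 + 2 + 1 in binary powers of 2.
So 10^67 ≡ 750 · 100 · 10 ≡ 1046 (mod 1073).
Squaring chain: 1046 → 729 → 306 → 285; never reaches −1, so base 10 is a Miller–Rabin witness that 1073 is composite.

1046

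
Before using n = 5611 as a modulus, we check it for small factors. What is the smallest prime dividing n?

5611 is odd.
Digit sum 13, not divisible by 3.
Ends in 1: not divisible by 5.
7: 5611 = 7·801 + 4
11: 5611 = 11·510 + 1
13: 5611 = 13·431 + 8
17: 5611 = 17·330 + 1
19: 5611 = 19·295 + 6
23: 5611 = 23·243 + 22
29: 5611 = 29·193 + 14
31: 5611 = 31·181

31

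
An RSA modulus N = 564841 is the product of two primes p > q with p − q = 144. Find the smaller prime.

Since p = q + 144, we have 564841 = q(q + 144), so q² + 144q − 564841 = 0.
Discriminant: 144² + 4·564841 = 20736 + 2259364 = 2280100; √2280100 = 1510.
q = (−144 + 1510)/2 = 683, and p = q + 144 = 827.
Check: 683 · 827 = 564841.

683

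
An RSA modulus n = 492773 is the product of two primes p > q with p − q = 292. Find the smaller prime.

Since p = q + 292, we have 492773 = q(q + 292), so q² + 292q − 492773 = 0.
Discriminant: 292² + 4·492773 = 85264 + 1971092 = 2056356; √2056356 = 1434.
q = (−292 + 1434)/2 = 571, and p = q + 292 = 863.
Check: 571 · 863 = 492773.

571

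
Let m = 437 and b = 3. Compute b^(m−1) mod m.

3^1 ≡ 3 (mod 437)
3^2 ≡ 3^2 = 9 ≡ 9 (mod 437)
3^4 ≡ 9^2 = 81 ≡ 81 (mod 437)
3^8 ≡ 81^2 = 6561 ≡ 6 (mod 437)
3^16 ≡ 6^2 = 36 ≡ 36 (mod 437)
3^32 ≡ 36^2 = 1296 ≡ 422 (mod 437)
3^64 ≡ 422^2 = 178084 ≡ 225 (mod 437)
3^128 ≡ 225^2 = 50625 ≡ 370 (mod 437)
3^256 ≡ 370^2 = 136900 ≡ 119 (mod 437)
436 = 256 + 128 + 32 + 16 + 4 in binary powers of 2.
So 3^436 ≡ 119 · 370 · 422 · 36 · 81 ≡ 347 (mod 437).
Since 347 ≠ 1, base 3 is a Fermat witness: 437 is composite.

347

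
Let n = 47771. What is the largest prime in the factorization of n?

67

47771 = 23 · 2077
2077 = 31 · 67
67 is prime.
So 47771 = 23 · 31 · 67; the largest prime factor is 67.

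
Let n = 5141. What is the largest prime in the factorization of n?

97

5141 = 53 · 97
97 is prime.
So 5141 = 53 · 97; the largest prime factor is 97.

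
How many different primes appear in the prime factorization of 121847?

121847 = 11^2 · 1007
1007 = 19 · 53
121847 = 11^2 · 19 · 53, which has 3 distinct prime factors.

3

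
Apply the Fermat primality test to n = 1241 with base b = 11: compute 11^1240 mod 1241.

1172

11^1 ≡ 11 (mod 1241)
11^2 ≡ 11^2 = 121 ≡ 121 (mod 1241)
11^4 ≡ 121^2 = 14641 ≡ 990 (mod 1241)
11^8 ≡ 990^2 = 980100 ≡ 951 (mod 1241)
11^16 ≡ 951^2 = 904401 ≡ 953 (mod 1241)
11^32 ≡ 953^2 = 908209 ≡ 1038 (mod 1241)
11^64 ≡ 1038^2 = 1077444 ≡ 256 (mod 1241)
11^128 ≡ 256^2 = 65536 ≡ 1004 (mod 1241)
11^256 ≡ 1004^2 = 1008016 ≡ 324 (mod 1241)
11^512 ≡ 324^2 = 104976 ≡ 732 (mod 1241)
11^1024 ≡ 732^2 = 535824 ≡ 953 (mod 1241)
1240 = 1024 + 128 + 64 + 16 + 8 in binary powers of 2.
So 11^1240 ≡ 953 · 1004 · 256 · 953 · 951 ≡ 1172 (mod 1241).
Since 1172 ≠ 1, base 11 is a Fermat witness: 1241 is composite.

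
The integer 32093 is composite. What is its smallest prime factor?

32093 is odd.
Digit sum 17, not divisible by 3.
Ends in 3: not divisible by 5.
7: 32093 = 7·4584 + 5
11: 32093 = 11·2917 + 6
13: 32093 = 13·2468 + 9
17: 32093 = 17·1887 + 14
19: 32093 = 19·1689 + 2
23: 32093 = 23·1395 + 8
29: 32093 = 29·1106 + 19
31: 32093 = 31·1035 + 8
37: 32093 = 37·867 + 14
41: 32093 = 41·782 + 31
43: 32093 = 43·746 + 15
47: 32093 = 47·682 + 39
53: 32093 = 53·605 + 28
59: 32093 = 59·543 + 56
61: 32093 = 61·526 + 7
67: 32093 = 67·479

67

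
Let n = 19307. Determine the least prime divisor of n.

43

19307 is odd.
Digit sum 20, not divisible by 3.
Ends in 7: not divisible by 5.
7: 19307 = 7·2758 + 1
11: 19307 = 11·1755 + 2
13: 19307 = 13·1485 + 2
17: 19307 = 17·1135 + 12
19: 19307 = 19·1016 + 3
23: 19307 = 23·839 + 10
29: 19307 = 29·665 + 22
31: 19307 = 31·622 + 25
37: 19307 = 37·521 + 30
41: 19307 = 41·470 + 37
43: 19307 = 43·449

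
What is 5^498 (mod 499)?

1

5^1 ≡ 5 (mod 499)
5^2 ≡ 5^2 = 25 ≡ 25 (mod 499)
5^4 ≡ 25^2 = 625 ≡ 126 (mod 499)
5^8 ≡ 126^2 = 15876 ≡ 407 (mod 499)
5^16 ≡ 407^2 = 165649 ≡ 480 (mod 499)
5^32 ≡ 480^2 = 230400 ≡ 361 (mod 499)
5^64 ≡ 361^2 = 130321 ≡ 82 (mod 499)
5^128 ≡ 82^2 = 6724 ≡ 237 (mod 499)
5^256 ≡ 237^2 = 56169 ≡ 281 (mod 499)
498 = 256 + 128 + 64 + 32 + 16 + 2 in binary powers of 2.
So 5^498 ≡ 281 · 237 · 82 · 361 · 480 · 25 ≡ 1 (mod 499).
Since the result is 1, base 5 gives no evidence that 499 is composite.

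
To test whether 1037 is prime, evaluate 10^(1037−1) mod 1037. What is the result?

10^1 ≡ 10 (mod 1037)
10^2 ≡ 10^2 = 100 ≡ 100 (mod 1037)
10^4 ≡ 100^2 = 10000 ≡ 667 (mod 1037)
10^8 ≡ 667^2 = 444889 ≡ 16 (mod 1037)
10^16 ≡ 16^2 = 256 ≡ 256 (mod 1037)
10^32 ≡ 256^2 = 65536 ≡ 205 (mod 1037)
10^64 ≡ 205^2 = 42025 ≡ 545 (mod 1037)
10^128 ≡ 545^2 = 297025 ≡ 443 (mod 1037)
10^256 ≡ 443^2 = 196249 ≡ 256 (mod 1037)
10^512 ≡ 256^2 = 65536 ≡ 205 (mod 1037)
10^1024 ≡ 205^2 = 42025 ≡ 545 (mod 1037)
1036 = 1024 + 8 + 4 in binary powers of 2.
So 10^1036 ≡ 545 · 16 · 667 ≡ 744 (mod 1037).
Since 744 ≠ 1, base 10 is a Fermat witness: 1037 is composite.

744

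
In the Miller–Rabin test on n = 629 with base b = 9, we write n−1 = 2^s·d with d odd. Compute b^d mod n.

629 − 1 = 628 = 2^2 · 157, so d = 157.
9^1 ≡ 9 (mod 629)
9^2 ≡ 9^2 = 81 ≡ 81 (mod 629)
9^4 ≡ 81^2 = 6561 ≡ 271 (mod 629)
9^8 ≡ 271^2 = 73441 ≡ 477 (mod 629)
9^16 ≡ 477^2 = 227529 ≡ 460 (mod 629)
9^32 ≡ 460^2 = 211600 ≡ 256 (mod 629)
9^64 ≡ 256^2 = 65536 ≡ 120 (mod 629)
9^128 ≡ 120^2 = 14400 ≡ 562 (mod 629)
157 = 128 + 16 + 8 + 4 + 1 in binary powers of 2.
So 9^157 ≡ 562 · 460 · 477 · 271 · 9 ≡ 382 (mod 629).
Squaring chain: 382 → 625; never reaches −1, so base 9 is a Miller–Rabin witness that 629 is composite.

382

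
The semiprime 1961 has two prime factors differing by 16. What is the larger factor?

53

Since p = q + 16, we have 1961 = q(q + 16), so q² + 16q − 1961 = 0.
Discriminant: 16² + 4·1961 = 256 + 7844 = 8100; √8100 = 90.
q = (−16 + 90)/2 = 37, and p = q + 16 = 53.
Check: 37 · 53 = 1961.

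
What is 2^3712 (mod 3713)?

1076

2^1 ≡ 2 (mod 3713)
2^2 ≡ 2^2 = 4 ≡ 4 (mod 3713)
2^4 ≡ 4^2 = 16 ≡ 16 (mod 3713)
2^8 ≡ 16^2 = 256 ≡ 256 (mod 3713)
2^16 ≡ 256^2 = 65536 ≡ 2415 (mod 3713)
2^32 ≡ 2415^2 = 5832225 ≡ 2815 (mod 3713)
2^64 ≡ 2815^2 = 7924225 ≡ 683 (mod 3713)
2^128 ≡ 683^2 = 466489 ≡ 2364 (mod 3713)
2^256 ≡ 2364^2 = 5588496 ≡ 431 (mod 3713)
2^512 ≡ 431^2 = 185761 ≡ 111 (mod 3713)
2^1024 ≡ 111^2 = 12321 ≡ 1182 (mod 3713)
2^2048 ≡ 1182^2 = 1397124 ≡ 1036 (mod 3713)
3712 = 2048 + 1024 + 512 + 128 in binary powers of 2.
So 2^3712 ≡ 1036 · 1182 · 111 · 2364 ≡ 1076 (mod 3713).
Since 1076 ≠ 1, base 2 is a Fermat witness: 3713 is composite.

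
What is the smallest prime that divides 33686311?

79

33686311 is odd.
Digit sum 31, not divisible by 3.
Ends in 1: not divisible by 5.
7: 33686311 = 7·4812330 + 1
11: 33686311 = 11·3062391 + 10
13: 33686311 = 13·2591254 + 9
17: 33686311 = 17·1981547 + 12
19: 33686311 = 19·1772963 + 14
23: 33686311 = 23·1464622 + 5
29: 33686311 = 29·1161596 + 27
31: 33686311 = 31·1086655 + 6
37: 33686311 = 37·910440 + 31
41: 33686311 = 41·821617 + 14
43: 33686311 = 43·783402 + 25
47: 33686311 = 47·716730 + 1
53: 33686311 = 53·635590 + 41
59: 33686311 = 59·570954 + 25
61: 33686311 = 61·552234 + 37
67: 33686311 = 67·502780 + 51
71: 33686311 = 71·474455 + 6
73: 33686311 = 73·461456 + 23
79: 33686311 = 79·426409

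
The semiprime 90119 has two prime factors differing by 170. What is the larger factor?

397

Since p = q + 170, we have 90119 = q(q + 170), so q² + 170q − 90119 = 0.
Discriminant: 170² + 4·90119 = 28900 + 360476 = 389376; √389376 = 624.
q = (−170 + 624)/2 = 227, and p = q + 170 = 397.
Check: 227 · 397 = 90119.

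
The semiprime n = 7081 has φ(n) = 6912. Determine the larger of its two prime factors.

φ(n) = (p−1)(q−1) = n − (p+q) + 1, so p + q = 7081 − 6912 + 1 = 170.
p and q are the roots of t² − 170t + 7081 = 0.
Discriminant: 170² − 4·7081 = 28900 − 28324 = 576; √576 = 24.
q = (170 − 24)/2 = 73, p = (170 + 24)/2 = 97.
Check: 73 · 97 = 7081.

97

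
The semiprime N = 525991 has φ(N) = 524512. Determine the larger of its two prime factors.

φ(n) = (p−1)(q−1) = n − (p+q) + 1, so p + q = 525991 − 524512 + 1 = 1480.
p and q are the roots of t² − 1480t + 525991 = 0.
Discriminant: 1480² − 4·525991 = 2190400 − 2103964 = 86436; √86436 = 294.
q = (1480 − 294)/2 = 593, p = (1480 + 294)/2 = 887.
Check: 593 · 887 = 525991.

887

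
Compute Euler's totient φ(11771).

Factor: 11771 = 79 · 149.
φ(11771) = (79−1) · (149−1) = 78 · 148 = 11544.

11544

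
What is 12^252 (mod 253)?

232

12^1 ≡ 12 (mod 253)
12^2 ≡ 12^2 = 144 ≡ 144 (mod 253)
12^4 ≡ 144^2 = 20736 ≡ 243 (mod 253)
12^8 ≡ 243^2 = 59049 ≡ 100 (mod 253)
12^16 ≡ 100^2 = 10000 ≡ 133 (mod 253)
12^32 ≡ 133^2 = 17689 ≡ 232 (mod 253)
12^64 ≡ 232^2 = 53824 ≡ 188 (mod 253)
12^128 ≡ 188^2 = 35344 ≡ 177 (mod 253)
252 = 128 + 64 + 32 + 16 + 8 + 4 in binary powers of 2.
So 12^252 ≡ 177 · 188 · 232 · 133 · 100 · 243 ≡ 232 (mod 253).
Since 232 ≠ 1, base 12 is a Fermat witness: 253 is composite.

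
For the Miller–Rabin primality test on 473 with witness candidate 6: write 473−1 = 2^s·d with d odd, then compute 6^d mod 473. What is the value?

79

473 − 1 = 472 = 2^3 · 59, so d = 59.
6^1 ≡ 6 (mod 473)
6^2 ≡ 6^2 = 36 ≡ 36 (mod 473)
6^4 ≡ 36^2 = 1296 ≡ 350 (mod 473)
6^8 ≡ 350^2 = 122500 ≡ 466 (mod 473)
6^16 ≡ 466^2 = 217156 ≡ 49 (mod 473)
6^32 ≡ 49^2 = 2401 ≡ 36 (mod 473)
59 = 32 + 16 + 8 + 2 + 1 in binary powers of 2.
So 6^59 ≡ 36 · 49 · 466 · 36 · 6 ≡ 79 (mod 473).
Squaring chain: 79 → 92 → 423; never reaches −1, so base 6 is a Miller–Rabin witness that 473 is composite.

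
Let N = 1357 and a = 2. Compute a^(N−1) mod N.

997

2^1 ≡ 2 (mod 1357)
2^2 ≡ 2^2 = 4 ≡ 4 (mod 1357)
2^4 ≡ 4^2 = 16 ≡ 16 (mod 1357)
2^8 ≡ 16^2 = 256 ≡ 256 (mod 1357)
2^16 ≡ 256^2 = 65536 ≡ 400 (mod 1357)
2^32 ≡ 400^2 = 160000 ≡ 1231 (mod 1357)
2^64 ≡ 1231^2 = 1515361 ≡ 949 (mod 1357)
2^128 ≡ 949^2 = 900601 ≡ 910 (mod 1357)
2^256 ≡ 910^2 = 828100 ≡ 330 (mod 1357)
2^512 ≡ 330^2 = 108900 ≡ 340 (mod 1357)
2^1024 ≡ 340^2 = 115600 ≡ 255 (mod 1357)
1356 = 1024 + 256 + 64 + 8 + 4 in binary powers of 2.
So 2^1356 ≡ 255 · 330 · 949 · 256 · 16 ≡ 997 (mod 1357).
Since 997 ≠ 1, base 2 is a Fermat witness: 1357 is composite.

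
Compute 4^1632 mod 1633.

1222

4^1 ≡ 4 (mod 1633)
4^2 ≡ 4^2 = 16 ≡ 16 (mod 1633)
4^4 ≡ 16^2 = 256 ≡ 256 (mod 1633)
4^8 ≡ 256^2 = 65536 ≡ 216 (mod 1633)
4^16 ≡ 216^2 = 46656 ≡ 932 (mod 1633)
4^32 ≡ 932^2 = 868624 ≡ 1501 (mod 1633)
4^64 ≡ 1501^2 = 2253001 ≡ 1094 (mod 1633)
4^128 ≡ 1094^2 = 1196836 ≡ 1480 (mod 1633)
4^256 ≡ 1480^2 = 2190400 ≡ 547 (mod 1633)
4^512 ≡ 547^2 = 299209 ≡ 370 (mod 1633)
4^1024 ≡ 370^2 = 136900 ≡ 1361 (mod 1633)
1632 = 1024 + 512 + 64 + 32 in binary powers of 2.
So 4^1632 ≡ 1361 · 370 · 1094 · 1501 ≡ 1222 (mod 1633).
Since 1222 ≠ 1, base 4 is a Fermat witness: 1633 is composite.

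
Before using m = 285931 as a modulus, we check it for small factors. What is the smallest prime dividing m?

285931 is odd.
Digit sum 28, not divisible by 3.
Ends in 1: not divisible by 5.
7: 285931 = 7·40847 + 2
11: 285931 = 11·25993 + 8
13: 285931 = 13·21994 + 9
17: 285931 = 17·16819 + 8
19: 285931 = 19·15049

19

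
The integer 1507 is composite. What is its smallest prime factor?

11

1507 is odd.
Digit sum 13, not divisible by 3.
Ends in 7: not divisible by 5.
7: 1507 = 7·215 + 2
11: 1507 = 11·137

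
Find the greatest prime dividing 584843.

67

584843 = 7 · 83549
83549 = 29 · 2881
2881 = 43 · 67
67 is prime.
So 584843 = 7 · 29 · 43 · 67; the largest prime factor is 67.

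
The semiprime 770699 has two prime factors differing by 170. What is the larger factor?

967

Since p = q + 170, we have 770699 = q(q + 170), so q² + 170q − 770699 = 0.
Discriminant: 170² + 4·770699 = 28900 + 3082796 = 3111696; √3111696 = 1764.
q = (−170 + 1764)/2 = 797, and p = q + 170 = 967.
Check: 797 · 967 = 770699.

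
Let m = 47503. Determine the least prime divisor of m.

67

47503 is odd.
Digit sum 19, not divisible by 3.
Ends in 3: not divisible by 5.
7: 47503 = 7·6786 + 1
11: 47503 = 11·4318 + 5
13: 47503 = 13·3654 + 1
17: 47503 = 17·2794 + 5
19: 47503 = 19·2500 + 3
23: 47503 = 23·2065 + 8
29: 47503 = 29·1638 + 1
31: 47503 = 31·1532 + 11
37: 47503 = 37·1283 + 32
41: 47503 = 41·1158 + 25
43: 47503 = 43·1104 + 31
47: 47503 = 47·1010 + 33
53: 47503 = 53·896 + 15
59: 47503 = 59·805 + 8
61: 47503 = 61·778 + 45
67: 47503 = 67·709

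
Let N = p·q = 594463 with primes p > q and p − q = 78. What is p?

Since p = q + 78, we have 594463 = q(q + 78), so q² + 78q − 594463 = 0.
Discriminant: 78² + 4·594463 = 6084 + 2377852 = 2383936; √2383936 = 1544.
q = (−78 + 1544)/2 = 733, and p = q + 78 = 811.
Check: 733 · 811 = 594463.

811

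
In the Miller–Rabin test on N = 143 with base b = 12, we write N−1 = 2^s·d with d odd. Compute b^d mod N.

12

143 − 1 = 142 = 2^1 · 71, so d = 71.
12^1 ≡ 12 (mod 143)
12^2 ≡ 12^2 = 144 ≡ 1 (mod 143)
12^4 ≡ 1^2 = 1 ≡ 1 (mod 143)
12^8 ≡ 1^2 = 1 ≡ 1 (mod 143)
12^16 ≡ 1^2 = 1 ≡ 1 (mod 143)
12^32 ≡ 1^2 = 1 ≡ 1 (mod 143)
12^64 ≡ 1^2 = 1 ≡ 1 (mod 143)
71 = 64 + 4 + 2 + 1 in binary powers of 2.
So 12^71 ≡ 1 · 1 · 1 · 12 ≡ 12 (mod 143).
Squaring chain: 12; never reaches −1, so base 12 is a Miller–Rabin witness that 143 is composite.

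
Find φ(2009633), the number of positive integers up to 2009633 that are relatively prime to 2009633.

1960848

Factor: 2009633 = 103 · 109 · 179.
φ(2009633) = (103−1) · (109−1) · (179−1) = 102 · 108 · 178 = 1960848.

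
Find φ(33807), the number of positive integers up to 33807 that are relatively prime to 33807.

22040

Factor: 33807 = 3 · 59 · 191.
φ(33807) = (3−1) · (59−1) · (191−1) = 2 · 58 · 190 = 22040.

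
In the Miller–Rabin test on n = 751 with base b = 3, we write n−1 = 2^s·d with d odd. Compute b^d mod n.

751 − 1 = 750 = 2^1 · 375, so d = 375.
3^1 ≡ 3 (mod 751)
3^2 ≡ 3^2 = 9 ≡ 9 (mod 751)
3^4 ≡ 9^2 = 81 ≡ 81 (mod 751)
3^8 ≡ 81^2 = 6561 ≡ 553 (mod 751)
3^16 ≡ 553^2 = 305809 ≡ 152 (mod 751)
3^32 ≡ 152^2 = 23104 ≡ 574 (mod 751)
3^64 ≡ 574^2 = 329476 ≡ 538 (mod 751)
3^128 ≡ 538^2 = 289444 ≡ 309 (mod 751)
3^256 ≡ 309^2 = 95481 ≡ 104 (mod 751)
375 = 256 + 64 + 32 + 16 + 4 + 2 + 1 in binary powers of 2.
So 3^375 ≡ 104 · 538 · 574 · 152 · 81 · 9 · 3 ≡ 750 (mod 751).
Since 3^d ≡ 750 (mod 751), base 3 does not prove 751 composite.

750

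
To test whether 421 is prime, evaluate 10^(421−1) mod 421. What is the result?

1

10^1 ≡ 10 (mod 421)
10^2 ≡ 10^2 = 100 ≡ 100 (mod 421)
10^4 ≡ 100^2 = 10000 ≡ 317 (mod 421)
10^8 ≡ 317^2 = 100489 ≡ 291 (mod 421)
10^16 ≡ 291^2 = 84681 ≡ 60 (mod 421)
10^32 ≡ 60^2 = 3600 ≡ 232 (mod 421)
10^64 ≡ 232^2 = 53824 ≡ 357 (mod 421)
10^128 ≡ 357^2 = 127449 ≡ 307 (mod 421)
10^256 ≡ 307^2 = 94249 ≡ 366 (mod 421)
420 = 256 + 128 + 32 + 4 in binary powers of 2.
So 10^420 ≡ 366 · 307 · 232 · 317 ≡ 1 (mod 421).
Since the result is 1, base 10 gives no evidence that 421 is composite.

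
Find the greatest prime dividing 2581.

2581 = 29 · 89
89 is prime.
So 2581 = 29 · 89; the largest prime factor is 89.

89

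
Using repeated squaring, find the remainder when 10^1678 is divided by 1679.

995

10^1 ≡ 10 (mod 1679)
10^2 ≡ 10^2 = 100 ≡ 100 (mod 1679)
10^4 ≡ 100^2 = 10000 ≡ 1605 (mod 1679)
10^8 ≡ 1605^2 = 2576025 ≡ 439 (mod 1679)
10^16 ≡ 439^2 = 192721 ≡ 1315 (mod 1679)
10^32 ≡ 1315^2 = 1729225 ≡ 1534 (mod 1679)
10^64 ≡ 1534^2 = 2353156 ≡ 877 (mod 1679)
10^128 ≡ 877^2 = 769129 ≡ 147 (mod 1679)
10^256 ≡ 147^2 = 21609 ≡ 1461 (mod 1679)
10^512 ≡ 1461^2 = 2134521 ≡ 512 (mod 1679)
10^1024 ≡ 512^2 = 262144 ≡ 220 (mod 1679)
1678 = 1024 + 512 + 128 + 8 + 4 + 2 in binary powers of 2.
So 10^1678 ≡ 220 · 512 · 147 · 439 · 1605 · 100 ≡ 995 (mod 1679).
Since 995 ≠ 1, base 10 is a Fermat witness: 1679 is composite.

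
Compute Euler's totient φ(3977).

Factor: 3977 = 41 · 97.
φ(3977) = (41−1) · (97−1) = 40 · 96 = 3840.

3840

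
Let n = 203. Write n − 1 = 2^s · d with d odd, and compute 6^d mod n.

203 − 1 = 202 = 2^1 · 101, so d = 101.
6^1 ≡ 6 (mod 203)
6^2 ≡ 6^2 = 36 ≡ 36 (mod 203)
6^4 ≡ 36^2 = 1296 ≡ 78 (mod 203)
6^8 ≡ 78^2 = 6084 ≡ 197 (mod 203)
6^16 ≡ 197^2 = 38809 ≡ 36 (mod 203)
6^32 ≡ 36^2 = 1296 ≡ 78 (mod 203)
6^64 ≡ 78^2 = 6084 ≡ 197 (mod 203)
101 = 64 + 32 + 4 + 1 in binary powers of 2.
So 6^101 ≡ 197 · 78 · 78 · 6 ≡ 13 (mod 203).
Squaring chain: 13; never reaches −1, so base 6 is a Miller–Rabin witness that 203 is composite.

13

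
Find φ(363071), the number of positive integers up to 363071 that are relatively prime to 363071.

Factor: 363071 = 19 · 97 · 197.
φ(363071) = (19−1) · (97−1) · (197−1) = 18 · 96 · 196 = 338688.

338688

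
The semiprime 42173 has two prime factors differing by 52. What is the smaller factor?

181

Since p = q + 52, we have 42173 = q(q + 52), so q² + 52q − 42173 = 0.
Discriminant: 52² + 4·42173 = 2704 + 168692 = 171396; √171396 = 414.
q = (−52 + 414)/2 = 181, and p = q + 52 = 233.
Check: 181 · 233 = 42173.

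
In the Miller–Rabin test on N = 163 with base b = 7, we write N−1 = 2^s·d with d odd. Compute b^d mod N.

162

163 − 1 = 162 = 2^1 · 81, so d = 81.
7^1 ≡ 7 (mod 163)
7^2 ≡ 7^2 = 49 ≡ 49 (mod 163)
7^4 ≡ 49^2 = 2401 ≡ 119 (mod 163)
7^8 ≡ 119^2 = 14161 ≡ 143 (mod 163)
7^16 ≡ 143^2 = 20449 ≡ 74 (mod 163)
7^32 ≡ 74^2 = 5476 ≡ 97 (mod 163)
7^64 ≡ 97^2 = 9409 ≡ 118 (mod 163)
81 = 64 + 16 + 1 in binary powers of 2.
So 7^81 ≡ 118 · 74 · 7 ≡ 162 (mod 163).
Since 7^d ≡ 162 (mod 163), base 7 does not prove 163 composite.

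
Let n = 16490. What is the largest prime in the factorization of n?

16490 = 2 · 8245
8245 = 5 · 1649
1649 = 17 · 97
97 is prime.
So 16490 = 2 · 5 · 17 · 97; the largest prime factor is 97.

97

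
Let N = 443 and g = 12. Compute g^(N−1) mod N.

12^1 ≡ 12 (mod 443)
12^2 ≡ 12^2 = 144 ≡ 144 (mod 443)
12^4 ≡ 144^2 = 20736 ≡ 358 (mod 443)
12^8 ≡ 358^2 = 128164 ≡ 137 (mod 443)
12^16 ≡ 137^2 = 18769 ≡ 163 (mod 443)
12^32 ≡ 163^2 = 26569 ≡ 432 (mod 443)
12^64 ≡ 432^2 = 186624 ≡ 121 (mod 443)
12^128 ≡ 121^2 = 14641 ≡ 22 (mod 443)
12^256 ≡ 22^2 = 484 ≡ 41 (mod 443)
442 = 256 + 128 + 32 + 16 + 8 + 2 in binary powers of 2.
So 12^442 ≡ 41 · 22 · 432 · 163 · 137 · 144 ≡ 1 (mod 443).
Since the result is 1, base 12 gives no evidence that 443 is composite.

1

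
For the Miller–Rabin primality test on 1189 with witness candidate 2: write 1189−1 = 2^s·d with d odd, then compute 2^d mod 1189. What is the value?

282

1189 − 1 = 1188 = 2^2 · 297, so d = 297.
2^1 ≡ 2 (mod 1189)
2^2 ≡ 2^2 = 4 ≡ 4 (mod 1189)
2^4 ≡ 4^2 = 16 ≡ 16 (mod 1189)
2^8 ≡ 16^2 = 256 ≡ 256 (mod 1189)
2^16 ≡ 256^2 = 65536 ≡ 141 (mod 1189)
2^32 ≡ 141^2 = 19881 ≡ 857 (mod 1189)
2^64 ≡ 857^2 = 734449 ≡ 836 (mod 1189)
2^128 ≡ 836^2 = 698896 ≡ 953 (mod 1189)
2^256 ≡ 953^2 = 908209 ≡ 1002 (mod 1189)
297 = 256 + 32 + 8 + 1 in binary powers of 2.
So 2^297 ≡ 1002 · 857 · 256 · 2 ≡ 282 (mod 1189).
Squaring chain: 282 → 1050; never reaches −1, so base 2 is a Miller–Rabin witness that 1189 is composite.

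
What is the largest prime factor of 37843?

71

37843 = 13 · 2911
2911 = 41 · 71
71 is prime.
So 37843 = 13 · 41 · 71; the largest prime factor is 71.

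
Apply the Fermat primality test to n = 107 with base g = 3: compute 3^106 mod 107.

3^1 ≡ 3 (mod 107)
3^2 ≡ 3^2 = 9 ≡ 9 (mod 107)
3^4 ≡ 9^2 = 81 ≡ 81 (mod 107)
3^8 ≡ 81^2 = 6561 ≡ 34 (mod 107)
3^16 ≡ 34^2 = 1156 ≡ 86 (mod 107)
3^32 ≡ 86^2 = 7396 ≡ 13 (mod 107)
3^64 ≡ 13^2 = 169 ≡ 62 (mod 107)
106 = 64 + 32 + 8 + 2 in binary powers of 2.
So 3^106 ≡ 62 · 13 · 34 · 9 ≡ 1 (mod 107).
Since the result is 1, base 3 gives no evidence that 107 is composite.

1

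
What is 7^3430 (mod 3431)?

7^1 ≡ 7 (mod 3431)
7^2 ≡ 7^2 = 49 ≡ 49 (mod 3431)
7^4 ≡ 49^2 = 2401 ≡ 2401 (mod 3431)
7^8 ≡ 2401^2 = 5764801 ≡ 721 (mod 3431)
7^16 ≡ 721^2 = 519841 ≡ 1760 (mod 3431)
7^32 ≡ 1760^2 = 3097600 ≡ 2838 (mod 3431)
7^64 ≡ 2838^2 = 8054244 ≡ 1687 (mod 3431)
7^128 ≡ 1687^2 = 2845969 ≡ 1670 (mod 3431)
7^256 ≡ 1670^2 = 2788900 ≡ 2928 (mod 3431)
7^512 ≡ 2928^2 = 8573184 ≡ 2546 (mod 3431)
7^1024 ≡ 2546^2 = 6482116 ≡ 957 (mod 3431)
7^2048 ≡ 957^2 = 915849 ≡ 3203 (mod 3431)
3430 = 2048 + 1024 + 256 + 64 + 32 + 4 + 2 in binary powers of 2.
So 7^3430 ≡ 3203 · 957 · 2928 · 1687 · 2838 · 2401 · 49 ≡ 3069 (mod 3431).
Since 3069 ≠ 1, base 7 is a Fermat witness: 3431 is composite.

3069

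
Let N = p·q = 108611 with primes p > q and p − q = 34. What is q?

313

Since p = q + 34, we have 108611 = q(q + 34), so q² + 34q − 108611 = 0.
Discriminant: 34² + 4·108611 = 1156 + 434444 = 435600; √435600 = 660.
q = (−34 + 660)/2 = 313, and p = q + 34 = 347.
Check: 313 · 347 = 108611.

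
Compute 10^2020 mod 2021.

1615

10^1 ≡ 10 (mod 2021)
10^2 ≡ 10^2 = 100 ≡ 100 (mod 2021)
10^4 ≡ 100^2 = 10000 ≡ 1916 (mod 2021)
10^8 ≡ 1916^2 = 3671056 ≡ 920 (mod 2021)
10^16 ≡ 920^2 = 846400 ≡ 1622 (mod 2021)
10^32 ≡ 1622^2 = 2630884 ≡ 1563 (mod 2021)
10^64 ≡ 1563^2 = 2442969 ≡ 1601 (mod 2021)
10^128 ≡ 1601^2 = 2563201 ≡ 573 (mod 2021)
10^256 ≡ 573^2 = 328329 ≡ 927 (mod 2021)
10^512 ≡ 927^2 = 859329 ≡ 404 (mod 2021)
10^1024 ≡ 404^2 = 163216 ≡ 1536 (mod 2021)
2020 = 1024 + 512 + 256 + 128 + 64 + 32 + 4 in binary powers of 2.
So 10^2020 ≡ 1536 · 404 · 927 · 573 · 1601 · 1563 · 1916 ≡ 1615 (mod 2021).
Since 1615 ≠ 1, base 10 is a Fermat witness: 2021 is composite.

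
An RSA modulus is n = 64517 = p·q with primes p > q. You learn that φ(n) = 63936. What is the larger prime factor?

φ(n) = (p−1)(q−1) = n − (p+q) + 1, so p + q = 64517 − 63936 + 1 = 582.
p and q are the roots of t² − 582t + 64517 = 0.
Discriminant: 582² − 4·64517 = 338724 − 258068 = 80656; √80656 = 284.
q = (582 − 284)/2 = 149, p = (582 + 284)/2 = 433.
Check: 149 · 433 = 64517.

433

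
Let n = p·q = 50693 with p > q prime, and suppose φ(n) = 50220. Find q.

163

φ(n) = (p−1)(q−1) = n − (p+q) + 1, so p + q = 50693 − 50220 + 1 = 474.
p and q are the roots of t² − 474t + 50693 = 0.
Discriminant: 474² − 4·50693 = 224676 − 202772 = 21904; √21904 = 148.
q = (474 − 148)/2 = 163, p = (474 + 148)/2 = 311.
Check: 163 · 311 = 50693.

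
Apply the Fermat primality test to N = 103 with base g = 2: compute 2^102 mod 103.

2^1 ≡ 2 (mod 103)
2^2 ≡ 2^2 = 4 ≡ 4 (mod 103)
2^4 ≡ 4^2 = 16 ≡ 16 (mod 103)
2^8 ≡ 16^2 = 256 ≡ 50 (mod 103)
2^16 ≡ 50^2 = 2500 ≡ 28 (mod 103)
2^32 ≡ 28^2 = 784 ≡ 63 (mod 103)
2^64 ≡ 63^2 = 3969 ≡ 55 (mod 103)
102 = 64 + 32 + 4 + 2 in binary powers of 2.
So 2^102 ≡ 55 · 63 · 16 · 4 ≡ 1 (mod 103).
Since the result is 1, base 2 gives no evidence that 103 is composite.

1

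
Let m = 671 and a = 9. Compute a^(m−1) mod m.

9^1 ≡ 9 (mod 671)
9^2 ≡ 9^2 = 81 ≡ 81 (mod 671)
9^4 ≡ 81^2 = 6561 ≡ 522 (mod 671)
9^8 ≡ 522^2 = 272484 ≡ 58 (mod 671)
9^16 ≡ 58^2 = 3364 ≡ 9 (mod 671)
9^32 ≡ 9^2 = 81 ≡ 81 (mod 671)
9^64 ≡ 81^2 = 6561 ≡ 522 (mod 671)
9^128 ≡ 522^2 = 272484 ≡ 58 (mod 671)
9^256 ≡ 58^2 = 3364 ≡ 9 (mod 671)
9^512 ≡ 9^2 = 81 ≡ 81 (mod 671)
670 = 512 + 128 + 16 + 8 + 4 + 2 in binary powers of 2.
So 9^670 ≡ 81 · 58 · 9 · 58 · 522 · 81 ≡ 1 (mod 671).
Since the result is 1, base 9 gives no evidence that 671 is composite.

1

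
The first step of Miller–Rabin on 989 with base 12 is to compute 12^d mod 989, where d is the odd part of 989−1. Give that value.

363

989 − 1 = 988 = 2^2 · 247, so d = 247.
12^1 ≡ 12 (mod 989)
12^2 ≡ 12^2 = 144 ≡ 144 (mod 989)
12^4 ≡ 144^2 = 20736 ≡ 956 (mod 989)
12^8 ≡ 956^2 = 913936 ≡ 100 (mod 989)
12^16 ≡ 100^2 = 10000 ≡ 110 (mod 989)
12^32 ≡ 110^2 = 12100 ≡ 232 (mod 989)
12^64 ≡ 232^2 = 53824 ≡ 418 (mod 989)
12^128 ≡ 418^2 = 174724 ≡ 660 (mod 989)
247 = 128 + 64 + 32 + 16 + 4 + 2 + 1 in binary powers of 2.
So 12^247 ≡ 660 · 418 · 232 · 110 · 956 · 144 · 12 ≡ 363 (mod 989).
Squaring chain: 363 → 232; never reaches −1, so base 12 is a Miller–Rabin witness that 989 is composite.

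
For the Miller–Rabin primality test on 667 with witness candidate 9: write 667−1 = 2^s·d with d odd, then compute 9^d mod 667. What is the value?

660

667 − 1 = 666 = 2^1 · 333, so d = 333.
9^1 ≡ 9 (mod 667)
9^2 ≡ 9^2 = 81 ≡ 81 (mod 667)
9^4 ≡ 81^2 = 6561 ≡ 558 (mod 667)
9^8 ≡ 558^2 = 311364 ≡ 542 (mod 667)
9^16 ≡ 542^2 = 293764 ≡ 284 (mod 667)
9^32 ≡ 284^2 = 80656 ≡ 616 (mod 667)
9^64 ≡ 616^2 = 379456 ≡ 600 (mod 667)
9^128 ≡ 600^2 = 360000 ≡ 487 (mod 667)
9^256 ≡ 487^2 = 237169 ≡ 384 (mod 667)
333 = 256 + 64 + 8 + 4 + 1 in binary powers of 2.
So 9^333 ≡ 384 · 600 · 542 · 558 · 9 ≡ 660 (mod 667).
Squaring chain: 660; never reaches −1, so base 9 is a Miller–Rabin witness that 667 is composite.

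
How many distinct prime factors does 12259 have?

12259 = 13 · 943
943 = 23 · 41
12259 = 13 · 23 · 41, which has 3 distinct prime factors.

3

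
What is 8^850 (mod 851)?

8^1 ≡ 8 (mod 851)
8^2 ≡ 8^2 = 64 ≡ 64 (mod 851)
8^4 ≡ 64^2 = 4096 ≡ 692 (mod 851)
8^8 ≡ 692^2 = 478864 ≡ 602 (mod 851)
8^16 ≡ 602^2 = 362404 ≡ 729 (mod 851)
8^32 ≡ 729^2 = 531441 ≡ 417 (mod 851)
8^64 ≡ 417^2 = 173889 ≡ 285 (mod 851)
8^128 ≡ 285^2 = 81225 ≡ 380 (mod 851)
8^256 ≡ 380^2 = 144400 ≡ 581 (mod 851)
8^512 ≡ 581^2 = 337561 ≡ 565 (mod 851)
850 = 512 + 256 + 64 + 16 + 2 in binary powers of 2.
So 8^850 ≡ 565 · 581 · 285 · 729 · 64 ≡ 788 (mod 851).
Since 788 ≠ 1, base 8 is a Fermat witness: 851 is composite.

788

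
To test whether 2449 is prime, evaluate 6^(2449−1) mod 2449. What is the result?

6^1 ≡ 6 (mod 2449)
6^2 ≡ 6^2 = 36 ≡ 36 (mod 2449)
6^4 ≡ 36^2 = 1296 ≡ 1296 (mod 2449)
6^8 ≡ 1296^2 = 1679616 ≡ 2051 (mod 2449)
6^16 ≡ 2051^2 = 4206601 ≡ 1668 (mod 2449)
6^32 ≡ 1668^2 = 2782224 ≡ 160 (mod 2449)
6^64 ≡ 160^2 = 25600 ≡ 1110 (mod 2449)
6^128 ≡ 1110^2 = 1232100 ≡ 253 (mod 2449)
6^256 ≡ 253^2 = 64009 ≡ 335 (mod 2449)
6^512 ≡ 335^2 = 112225 ≡ 2020 (mod 2449)
6^1024 ≡ 2020^2 = 4080400 ≡ 366 (mod 2449)
6^2048 ≡ 366^2 = 133956 ≡ 1710 (mod 2449)
2448 = 2048 + 256 + 128 + 16 in binary powers of 2.
So 6^2448 ≡ 1710 · 335 · 253 · 1668 ≡ 1365 (mod 2449).
Since 1365 ≠ 1, base 6 is a Fermat witness: 2449 is composite.

1365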